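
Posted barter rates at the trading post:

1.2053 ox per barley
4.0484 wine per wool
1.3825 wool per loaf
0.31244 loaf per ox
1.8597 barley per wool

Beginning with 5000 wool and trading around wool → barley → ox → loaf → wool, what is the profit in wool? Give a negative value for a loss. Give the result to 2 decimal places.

5000 wool × 1.8597 = 9298.5 barley
9298.5 barley × 1.2053 = 11207.48205 ox
11207.48205 ox × 0.31244 = 3501.665691702 loaf
3501.665691702 loaf × 1.3825 = 4841.052818778015 wool
Net change: 4841.052818778015 − 5000 = -158.947181221985 wool

-158.95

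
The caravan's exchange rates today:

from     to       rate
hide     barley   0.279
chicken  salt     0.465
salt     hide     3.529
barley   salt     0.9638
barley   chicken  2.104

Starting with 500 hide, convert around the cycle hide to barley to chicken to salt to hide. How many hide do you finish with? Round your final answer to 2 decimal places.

500 hide × 0.279 = 139.5 barley
139.5 barley × 2.104 = 293.508 chicken
293.508 chicken × 0.465 = 136.48122 salt
136.48122 salt × 3.529 = 481.64222538 hide

481.64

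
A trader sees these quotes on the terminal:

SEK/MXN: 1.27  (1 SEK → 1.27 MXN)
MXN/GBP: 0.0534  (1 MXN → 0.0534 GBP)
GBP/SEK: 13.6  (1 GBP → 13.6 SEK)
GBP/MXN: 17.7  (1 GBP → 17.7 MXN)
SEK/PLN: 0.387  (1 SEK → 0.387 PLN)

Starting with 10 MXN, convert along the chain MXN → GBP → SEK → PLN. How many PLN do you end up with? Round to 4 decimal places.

2.8105

10 MXN × 0.0534 = 0.534 GBP
0.534 GBP × 13.6 = 7.2624 SEK
7.2624 SEK × 0.387 = 2.8105488 PLN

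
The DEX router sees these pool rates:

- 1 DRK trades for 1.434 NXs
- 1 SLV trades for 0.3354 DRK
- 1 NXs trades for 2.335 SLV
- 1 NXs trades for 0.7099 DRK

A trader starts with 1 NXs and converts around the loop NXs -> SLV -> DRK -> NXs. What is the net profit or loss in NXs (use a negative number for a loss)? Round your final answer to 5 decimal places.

1 NXs × 2.335 = 2.335 SLV
2.335 SLV × 0.3354 = 0.783159 DRK
0.783159 DRK × 1.434 = 1.123050006 NXs
Net change: 1.123050006 − 1 = 0.123050006 NXs

0.12305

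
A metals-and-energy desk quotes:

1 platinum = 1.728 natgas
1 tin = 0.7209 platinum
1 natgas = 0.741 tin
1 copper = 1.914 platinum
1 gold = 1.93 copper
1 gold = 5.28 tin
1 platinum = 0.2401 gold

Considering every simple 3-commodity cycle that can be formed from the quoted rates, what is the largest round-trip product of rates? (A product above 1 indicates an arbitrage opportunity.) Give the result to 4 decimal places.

0.9231

platinum→natgas→tin→platinum: 1.728 × 0.741 × 0.7209 = 0.92307
platinum→gold→tin→platinum: 0.2401 × 5.28 × 0.7209 = 0.91391
copper→platinum→gold→copper: 1.914 × 0.2401 × 1.93 = 0.88693
Maximum is platinum→natgas→tin→platinum at 0.9231; no arbitrage — every cycle loses value.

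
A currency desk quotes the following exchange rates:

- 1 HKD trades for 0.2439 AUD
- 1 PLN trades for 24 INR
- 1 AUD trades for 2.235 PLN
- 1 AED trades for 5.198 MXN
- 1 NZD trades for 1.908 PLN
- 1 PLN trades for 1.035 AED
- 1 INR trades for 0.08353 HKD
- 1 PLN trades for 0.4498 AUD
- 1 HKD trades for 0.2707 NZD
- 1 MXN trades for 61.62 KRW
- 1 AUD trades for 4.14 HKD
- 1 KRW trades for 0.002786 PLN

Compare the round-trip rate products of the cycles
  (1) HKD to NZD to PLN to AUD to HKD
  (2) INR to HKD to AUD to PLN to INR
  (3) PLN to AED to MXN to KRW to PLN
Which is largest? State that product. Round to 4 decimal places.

(1) 0.2707 × 1.908 × 0.4498 × 4.14 = 0.96180
(2) 0.08353 × 0.2439 × 2.235 × 24 = 1.09281
(3) 1.035 × 5.198 × 61.62 × 0.002786 = 0.92359
Highest is cycle (2) at 1.0928 (>1, arbitrage).

1.0928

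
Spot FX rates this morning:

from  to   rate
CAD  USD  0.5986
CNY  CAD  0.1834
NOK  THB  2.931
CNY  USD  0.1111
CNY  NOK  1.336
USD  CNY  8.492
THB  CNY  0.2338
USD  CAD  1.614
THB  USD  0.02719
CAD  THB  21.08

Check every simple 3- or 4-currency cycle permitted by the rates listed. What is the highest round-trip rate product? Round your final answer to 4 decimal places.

0.9323

USD→CNY→CAD→USD: 8.492 × 0.1834 × 0.5986 = 0.93228
USD→CAD→THB→USD: 1.614 × 21.08 × 0.02719 = 0.92509
NOK→THB→CNY→NOK: 2.931 × 0.2338 × 1.336 = 0.91552
NOK→THB→USD→CNY→NOK: 2.931 × 0.02719 × 8.492 × 1.336 = 0.90415
THB→CNY→CAD→THB: 0.2338 × 0.1834 × 21.08 = 0.90389
USD→CNY→CAD→THB→USD: 8.492 × 0.1834 × 21.08 × 0.02719 = 0.89267
USD→CAD→THB→CNY→USD: 1.614 × 21.08 × 0.2338 × 0.1111 = 0.88376
Maximum is USD→CNY→CAD→USD at 0.9323; no arbitrage — every cycle loses value.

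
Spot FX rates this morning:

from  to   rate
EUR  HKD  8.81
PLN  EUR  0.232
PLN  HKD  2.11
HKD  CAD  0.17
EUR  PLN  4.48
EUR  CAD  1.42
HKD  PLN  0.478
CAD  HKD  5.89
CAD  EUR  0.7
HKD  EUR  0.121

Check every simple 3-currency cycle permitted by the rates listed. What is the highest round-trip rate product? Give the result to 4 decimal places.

PLN→HKD→EUR→PLN: 2.11 × 0.121 × 4.48 = 1.14379
CAD→EUR→HKD→CAD: 0.7 × 8.81 × 0.17 = 1.04839
CAD→HKD→EUR→CAD: 5.89 × 0.121 × 1.42 = 1.01202
PLN→EUR→HKD→PLN: 0.232 × 8.81 × 0.478 = 0.97699
Maximum is PLN→HKD→EUR→PLN at 1.1438; arbitrage exists.

1.1438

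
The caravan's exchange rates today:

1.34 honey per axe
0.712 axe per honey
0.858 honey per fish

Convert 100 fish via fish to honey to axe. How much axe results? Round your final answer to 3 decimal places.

61.090

100 fish × 0.858 = 85.8 honey
85.8 honey × 0.712 = 61.0896 axe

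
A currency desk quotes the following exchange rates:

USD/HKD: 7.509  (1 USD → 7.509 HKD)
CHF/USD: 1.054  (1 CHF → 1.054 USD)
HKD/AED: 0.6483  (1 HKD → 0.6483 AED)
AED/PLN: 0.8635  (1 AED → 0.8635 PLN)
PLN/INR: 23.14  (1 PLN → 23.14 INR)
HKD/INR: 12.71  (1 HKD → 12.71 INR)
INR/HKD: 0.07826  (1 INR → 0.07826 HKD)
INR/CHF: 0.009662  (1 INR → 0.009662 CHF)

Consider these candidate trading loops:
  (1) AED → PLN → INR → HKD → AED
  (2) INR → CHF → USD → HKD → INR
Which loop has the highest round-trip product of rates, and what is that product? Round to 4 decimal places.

1.0138

(1) 0.8635 × 23.14 × 0.07826 × 0.6483 = 1.01377
(2) 0.009662 × 1.054 × 7.509 × 12.71 = 0.97193
Highest is cycle (1) at 1.0138 (>1, arbitrage).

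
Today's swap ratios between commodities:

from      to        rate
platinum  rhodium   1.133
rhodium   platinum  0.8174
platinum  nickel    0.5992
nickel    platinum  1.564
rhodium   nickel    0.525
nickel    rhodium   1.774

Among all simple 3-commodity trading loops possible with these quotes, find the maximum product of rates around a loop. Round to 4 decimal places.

0.9303

platinum→rhodium→nickel→platinum: 1.133 × 0.525 × 1.564 = 0.93031
platinum→nickel→rhodium→platinum: 0.5992 × 1.774 × 0.8174 = 0.86888
Maximum is platinum→rhodium→nickel→platinum at 0.9303; no arbitrage — every cycle loses value.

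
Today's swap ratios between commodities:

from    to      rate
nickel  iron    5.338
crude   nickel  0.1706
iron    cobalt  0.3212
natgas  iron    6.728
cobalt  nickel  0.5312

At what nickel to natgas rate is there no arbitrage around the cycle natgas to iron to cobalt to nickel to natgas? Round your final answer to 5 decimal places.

0.87112

Known legs of the cycle: 6.728 × 0.3212 × 0.5312 = 1.14794104832
For no arbitrage the full-cycle product must be 1, so the missing rate is 1 / 1.14794104832 ≈ 0.8711249.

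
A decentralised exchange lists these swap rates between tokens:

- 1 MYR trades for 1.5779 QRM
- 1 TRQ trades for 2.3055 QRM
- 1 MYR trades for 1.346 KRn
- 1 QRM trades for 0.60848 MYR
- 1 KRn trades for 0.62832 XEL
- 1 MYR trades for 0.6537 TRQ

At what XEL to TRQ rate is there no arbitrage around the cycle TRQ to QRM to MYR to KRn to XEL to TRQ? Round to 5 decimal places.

0.84287

Known legs of the cycle: 2.3055 × 0.60848 × 1.346 × 0.62832 = 1.1864170476119808
For no arbitrage the full-cycle product must be 1, so the missing rate is 1 / 1.1864170476119808 ≈ 0.8428739.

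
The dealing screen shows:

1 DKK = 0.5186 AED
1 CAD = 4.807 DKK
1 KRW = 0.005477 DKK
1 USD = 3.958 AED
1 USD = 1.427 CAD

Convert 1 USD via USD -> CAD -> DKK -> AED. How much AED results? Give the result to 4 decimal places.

3.5574

1 USD × 1.427 = 1.427 CAD
1.427 CAD × 4.807 = 6.859589 DKK
6.859589 DKK × 0.5186 = 3.5573828554 AED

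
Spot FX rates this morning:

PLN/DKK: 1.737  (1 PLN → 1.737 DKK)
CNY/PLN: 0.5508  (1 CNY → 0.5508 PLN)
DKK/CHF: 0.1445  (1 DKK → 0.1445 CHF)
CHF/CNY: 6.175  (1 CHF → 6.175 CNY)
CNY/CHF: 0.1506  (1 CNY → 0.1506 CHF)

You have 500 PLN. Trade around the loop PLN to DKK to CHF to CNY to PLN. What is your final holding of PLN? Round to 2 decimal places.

426.84

500 PLN × 1.737 = 868.5 DKK
868.5 DKK × 0.1445 = 125.49825 CHF
125.49825 CHF × 6.175 = 774.95169375 CNY
774.95169375 CNY × 0.5508 = 426.8433929175 PLN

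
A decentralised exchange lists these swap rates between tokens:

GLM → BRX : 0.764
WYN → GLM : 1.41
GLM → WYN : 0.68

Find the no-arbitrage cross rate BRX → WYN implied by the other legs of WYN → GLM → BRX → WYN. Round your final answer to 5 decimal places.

0.92830

Known legs of the cycle: 1.41 × 0.764 = 1.07724
For no arbitrage the full-cycle product must be 1, so the missing rate is 1 / 1.07724 ≈ 0.9282982.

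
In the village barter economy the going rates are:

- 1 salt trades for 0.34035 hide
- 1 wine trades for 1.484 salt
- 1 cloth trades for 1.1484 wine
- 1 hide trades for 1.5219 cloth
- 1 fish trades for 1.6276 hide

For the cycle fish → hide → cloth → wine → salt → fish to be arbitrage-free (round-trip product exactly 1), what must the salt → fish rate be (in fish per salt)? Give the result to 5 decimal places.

Known legs of the cycle: 1.6276 × 1.5219 × 1.1484 × 1.484 = 4.221442546985664
For no arbitrage the full-cycle product must be 1, so the missing rate is 1 / 4.221442546985664 ≈ 0.2368858.

0.23689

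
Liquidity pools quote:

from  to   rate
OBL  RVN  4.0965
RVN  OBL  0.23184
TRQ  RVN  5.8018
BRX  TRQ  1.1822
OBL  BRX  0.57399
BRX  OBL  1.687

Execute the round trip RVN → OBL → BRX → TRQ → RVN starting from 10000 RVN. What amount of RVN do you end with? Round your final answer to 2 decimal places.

10000 RVN × 0.23184 = 2318.4 OBL
2318.4 OBL × 0.57399 = 1330.738416 BRX
1330.738416 BRX × 1.1822 = 1573.1989553952 TRQ
1573.1989553952 TRQ × 5.8018 = 9127.38569941187136 RVN

9127.39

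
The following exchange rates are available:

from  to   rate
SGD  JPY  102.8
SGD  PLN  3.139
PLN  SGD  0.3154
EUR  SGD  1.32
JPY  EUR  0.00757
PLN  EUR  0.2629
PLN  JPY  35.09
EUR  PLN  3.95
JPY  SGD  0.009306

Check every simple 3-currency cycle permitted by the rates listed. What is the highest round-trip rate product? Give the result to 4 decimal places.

1.0893

SGD→PLN→EUR→SGD: 3.139 × 0.2629 × 1.32 = 1.08932
EUR→PLN→JPY→EUR: 3.95 × 35.09 × 0.00757 = 1.04924
SGD→JPY→EUR→SGD: 102.8 × 0.00757 × 1.32 = 1.02722
SGD→PLN→JPY→SGD: 3.139 × 35.09 × 0.009306 = 1.02503
Maximum is SGD→PLN→EUR→SGD at 1.0893; arbitrage exists.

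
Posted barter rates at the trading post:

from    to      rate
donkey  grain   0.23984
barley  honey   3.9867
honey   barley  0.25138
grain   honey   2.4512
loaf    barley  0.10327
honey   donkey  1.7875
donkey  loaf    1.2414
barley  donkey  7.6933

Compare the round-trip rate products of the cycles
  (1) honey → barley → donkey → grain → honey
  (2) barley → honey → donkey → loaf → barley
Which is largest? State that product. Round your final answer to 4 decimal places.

1.1370

(1) 0.25138 × 7.6933 × 0.23984 × 2.4512 = 1.13696
(2) 3.9867 × 1.7875 × 1.2414 × 0.10327 = 0.91358
Highest is cycle (1) at 1.1370 (>1, arbitrage).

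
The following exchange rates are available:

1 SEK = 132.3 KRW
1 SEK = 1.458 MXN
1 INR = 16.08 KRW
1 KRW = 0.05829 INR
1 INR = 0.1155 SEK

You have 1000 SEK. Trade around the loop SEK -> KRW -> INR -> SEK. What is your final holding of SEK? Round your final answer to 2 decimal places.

1000 SEK × 132.3 = 132300 KRW
132300 KRW × 0.05829 = 7711.767 INR
7711.767 INR × 0.1155 = 890.7090885 SEK

890.71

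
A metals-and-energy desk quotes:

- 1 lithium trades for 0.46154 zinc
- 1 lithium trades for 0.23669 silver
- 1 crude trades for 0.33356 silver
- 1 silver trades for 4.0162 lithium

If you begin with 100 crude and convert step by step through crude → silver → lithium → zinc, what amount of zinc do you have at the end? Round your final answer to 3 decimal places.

61.830

100 crude × 0.33356 = 33.356 silver
33.356 silver × 4.0162 = 133.9643672 lithium
133.9643672 lithium × 0.46154 = 61.829914037488 zinc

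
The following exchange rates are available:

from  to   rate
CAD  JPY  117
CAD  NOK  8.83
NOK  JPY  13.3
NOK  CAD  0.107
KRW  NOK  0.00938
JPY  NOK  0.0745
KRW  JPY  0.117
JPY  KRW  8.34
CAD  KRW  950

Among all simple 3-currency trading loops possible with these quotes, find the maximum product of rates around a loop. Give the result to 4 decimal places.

1.0404

JPY→KRW→NOK→JPY: 8.34 × 0.00938 × 13.3 = 1.04045
NOK→CAD→KRW→NOK: 0.107 × 950 × 0.00938 = 0.95348
JPY→NOK→CAD→JPY: 0.0745 × 0.107 × 117 = 0.93267
Maximum is JPY→KRW→NOK→JPY at 1.0404; arbitrage exists.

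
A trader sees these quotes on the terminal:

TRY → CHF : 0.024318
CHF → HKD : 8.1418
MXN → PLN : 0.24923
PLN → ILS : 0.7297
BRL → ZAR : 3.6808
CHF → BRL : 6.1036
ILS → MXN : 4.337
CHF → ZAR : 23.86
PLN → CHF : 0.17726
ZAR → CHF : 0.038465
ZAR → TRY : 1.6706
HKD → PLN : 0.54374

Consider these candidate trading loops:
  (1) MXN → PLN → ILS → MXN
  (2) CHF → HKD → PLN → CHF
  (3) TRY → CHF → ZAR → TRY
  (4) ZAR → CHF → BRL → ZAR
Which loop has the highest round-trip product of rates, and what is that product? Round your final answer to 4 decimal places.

0.9693

(1) 0.24923 × 0.7297 × 4.337 = 0.78874
(2) 8.1418 × 0.54374 × 0.17726 = 0.78473
(3) 0.024318 × 23.86 × 1.6706 = 0.96933
(4) 0.038465 × 6.1036 × 3.6808 = 0.86416
Highest is cycle (3) at 0.9693 (≤1, no arbitrage).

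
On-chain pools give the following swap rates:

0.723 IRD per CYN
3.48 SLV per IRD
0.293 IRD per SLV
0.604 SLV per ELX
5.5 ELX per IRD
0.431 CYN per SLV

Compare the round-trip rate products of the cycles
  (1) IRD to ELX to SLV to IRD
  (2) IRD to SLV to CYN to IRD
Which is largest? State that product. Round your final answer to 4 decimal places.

(1) 5.5 × 0.604 × 0.293 = 0.97335
(2) 3.48 × 0.431 × 0.723 = 1.08441
Highest is cycle (2) at 1.0844 (>1, arbitrage).

1.0844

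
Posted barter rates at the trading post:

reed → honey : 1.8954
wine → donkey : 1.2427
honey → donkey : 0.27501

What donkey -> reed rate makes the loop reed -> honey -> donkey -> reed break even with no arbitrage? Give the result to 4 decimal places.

1.9185

Known legs of the cycle: 1.8954 × 0.27501 = 0.521253954
For no arbitrage the full-cycle product must be 1, so the missing rate is 1 / 0.521253954 ≈ 1.918451.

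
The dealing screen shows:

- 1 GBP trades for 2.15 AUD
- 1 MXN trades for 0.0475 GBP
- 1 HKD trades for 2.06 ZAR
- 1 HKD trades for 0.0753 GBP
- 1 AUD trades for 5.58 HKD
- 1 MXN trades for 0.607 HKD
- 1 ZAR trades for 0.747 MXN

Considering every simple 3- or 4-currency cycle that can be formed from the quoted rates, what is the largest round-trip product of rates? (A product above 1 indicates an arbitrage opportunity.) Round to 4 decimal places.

ZAR→MXN→HKD→ZAR: 0.747 × 0.607 × 2.06 = 0.93406
GBP→AUD→HKD→GBP: 2.15 × 5.58 × 0.0753 = 0.90337
Maximum is ZAR→MXN→HKD→ZAR at 0.9341; no arbitrage — every cycle loses value.

0.9341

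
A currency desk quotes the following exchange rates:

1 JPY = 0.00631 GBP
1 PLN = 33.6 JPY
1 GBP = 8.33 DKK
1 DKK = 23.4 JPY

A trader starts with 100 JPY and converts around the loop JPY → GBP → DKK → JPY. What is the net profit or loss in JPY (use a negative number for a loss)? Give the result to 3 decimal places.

100 JPY × 0.00631 = 0.631 GBP
0.631 GBP × 8.33 = 5.25623 DKK
5.25623 DKK × 23.4 = 122.995782 JPY
Net change: 122.995782 − 100 = 22.995782 JPY

22.996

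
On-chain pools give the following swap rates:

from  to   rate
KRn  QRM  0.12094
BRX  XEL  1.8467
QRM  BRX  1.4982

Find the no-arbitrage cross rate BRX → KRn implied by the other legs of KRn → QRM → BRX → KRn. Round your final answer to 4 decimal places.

Known legs of the cycle: 0.12094 × 1.4982 = 0.181192308
For no arbitrage the full-cycle product must be 1, so the missing rate is 1 / 0.181192308 ≈ 5.518998.

5.5190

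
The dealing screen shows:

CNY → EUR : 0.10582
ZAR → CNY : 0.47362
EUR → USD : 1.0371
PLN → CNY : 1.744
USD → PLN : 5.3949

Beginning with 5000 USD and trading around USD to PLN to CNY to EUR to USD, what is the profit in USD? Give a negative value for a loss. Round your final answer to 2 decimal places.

5000 USD × 5.3949 = 26974.5 PLN
26974.5 PLN × 1.744 = 47043.528 CNY
47043.528 CNY × 0.10582 = 4978.14613296 EUR
4978.14613296 EUR × 1.0371 = 5162.835354492816 USD
Net change: 5162.835354492816 − 5000 = 162.835354492816 USD

162.84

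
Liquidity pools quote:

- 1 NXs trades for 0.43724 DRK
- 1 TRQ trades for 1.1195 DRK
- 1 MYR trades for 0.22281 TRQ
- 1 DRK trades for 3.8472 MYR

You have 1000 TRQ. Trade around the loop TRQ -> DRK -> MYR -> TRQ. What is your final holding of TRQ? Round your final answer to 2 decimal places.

1000 TRQ × 1.1195 = 1119.5 DRK
1119.5 DRK × 3.8472 = 4306.9404 MYR
4306.9404 MYR × 0.22281 = 959.629390524 TRQ

959.63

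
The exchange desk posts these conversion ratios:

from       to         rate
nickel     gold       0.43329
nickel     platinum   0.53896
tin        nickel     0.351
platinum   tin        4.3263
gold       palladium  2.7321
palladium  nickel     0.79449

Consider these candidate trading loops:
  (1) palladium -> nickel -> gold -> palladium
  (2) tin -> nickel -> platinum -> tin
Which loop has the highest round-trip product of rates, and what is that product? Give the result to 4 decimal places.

0.9405

(1) 0.79449 × 0.43329 × 2.7321 = 0.94051
(2) 0.351 × 0.53896 × 4.3263 = 0.81843
Highest is cycle (1) at 0.9405 (≤1, no arbitrage).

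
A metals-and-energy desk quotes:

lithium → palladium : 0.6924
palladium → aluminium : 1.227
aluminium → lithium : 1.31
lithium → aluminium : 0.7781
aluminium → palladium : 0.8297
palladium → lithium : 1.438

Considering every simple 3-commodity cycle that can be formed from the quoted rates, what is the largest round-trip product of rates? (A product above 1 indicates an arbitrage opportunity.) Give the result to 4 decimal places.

1.1129

lithium→palladium→aluminium→lithium: 0.6924 × 1.227 × 1.31 = 1.11294
lithium→aluminium→palladium→lithium: 0.7781 × 0.8297 × 1.438 = 0.92836
Maximum is lithium→palladium→aluminium→lithium at 1.1129; arbitrage exists.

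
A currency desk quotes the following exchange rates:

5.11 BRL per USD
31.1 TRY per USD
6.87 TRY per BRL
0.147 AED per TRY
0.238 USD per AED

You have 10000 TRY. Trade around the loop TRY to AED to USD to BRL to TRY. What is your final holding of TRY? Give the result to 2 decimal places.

10000 TRY × 0.147 = 1470 AED
1470 AED × 0.238 = 349.86 USD
349.86 USD × 5.11 = 1787.7846 BRL
1787.7846 BRL × 6.87 = 12282.080202 TRY

12282.08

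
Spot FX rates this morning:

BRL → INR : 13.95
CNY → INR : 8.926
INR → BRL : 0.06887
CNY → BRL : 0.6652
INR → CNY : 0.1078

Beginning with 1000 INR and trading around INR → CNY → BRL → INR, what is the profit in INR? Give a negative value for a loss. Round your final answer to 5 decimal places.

1000 INR × 0.1078 = 107.8 CNY
107.8 CNY × 0.6652 = 71.70856 BRL
71.70856 BRL × 13.95 = 1000.334412 INR
Net change: 1000.334412 − 1000 = 0.334412 INR

0.33441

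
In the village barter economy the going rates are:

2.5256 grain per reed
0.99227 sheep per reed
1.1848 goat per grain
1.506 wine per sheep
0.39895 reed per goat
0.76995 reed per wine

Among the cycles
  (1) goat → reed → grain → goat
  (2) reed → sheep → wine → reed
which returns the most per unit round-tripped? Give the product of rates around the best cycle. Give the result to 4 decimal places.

(1) 0.39895 × 2.5256 × 1.1848 = 1.19379
(2) 0.99227 × 1.506 × 0.76995 = 1.15058
Highest is cycle (1) at 1.1938 (>1, arbitrage).

1.1938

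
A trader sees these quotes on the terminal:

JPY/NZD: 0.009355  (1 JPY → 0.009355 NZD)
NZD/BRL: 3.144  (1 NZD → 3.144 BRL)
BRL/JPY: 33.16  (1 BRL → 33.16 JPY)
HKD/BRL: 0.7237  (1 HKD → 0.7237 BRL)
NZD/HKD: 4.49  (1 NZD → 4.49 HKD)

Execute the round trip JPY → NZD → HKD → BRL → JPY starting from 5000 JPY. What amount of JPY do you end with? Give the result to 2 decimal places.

5000 JPY × 0.009355 = 46.775 NZD
46.775 NZD × 4.49 = 210.01975 HKD
210.01975 HKD × 0.7237 = 151.991293075 BRL
151.991293075 BRL × 33.16 = 5040.031278367 JPY

5040.03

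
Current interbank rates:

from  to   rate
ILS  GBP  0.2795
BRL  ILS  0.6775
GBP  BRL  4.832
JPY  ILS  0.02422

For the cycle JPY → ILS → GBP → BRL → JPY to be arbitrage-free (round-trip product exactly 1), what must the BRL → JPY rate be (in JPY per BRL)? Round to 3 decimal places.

30.572

Known legs of the cycle: 0.02422 × 0.2795 × 4.832 = 0.03271017568
For no arbitrage the full-cycle product must be 1, so the missing rate is 1 / 0.03271017568 ≈ 30.57153.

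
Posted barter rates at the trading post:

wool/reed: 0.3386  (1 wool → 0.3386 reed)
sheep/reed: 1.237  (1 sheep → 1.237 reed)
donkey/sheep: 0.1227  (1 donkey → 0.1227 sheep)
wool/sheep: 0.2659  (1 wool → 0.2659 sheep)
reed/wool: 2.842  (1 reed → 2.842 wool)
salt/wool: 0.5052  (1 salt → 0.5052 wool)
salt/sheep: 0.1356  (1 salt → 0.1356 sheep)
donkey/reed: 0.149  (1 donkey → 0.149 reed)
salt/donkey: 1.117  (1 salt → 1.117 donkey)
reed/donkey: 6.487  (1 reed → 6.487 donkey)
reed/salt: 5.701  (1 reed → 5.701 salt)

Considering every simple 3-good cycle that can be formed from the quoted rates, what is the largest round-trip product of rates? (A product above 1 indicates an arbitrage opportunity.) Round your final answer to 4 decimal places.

0.9846

sheep→reed→donkey→sheep: 1.237 × 6.487 × 0.1227 = 0.98460
wool→reed→salt→wool: 0.3386 × 5.701 × 0.5052 = 0.97522
sheep→reed→salt→sheep: 1.237 × 5.701 × 0.1356 = 0.95627
reed→salt→donkey→reed: 5.701 × 1.117 × 0.149 = 0.94883
wool→sheep→reed→wool: 0.2659 × 1.237 × 2.842 = 0.93479
Maximum is sheep→reed→donkey→sheep at 0.9846; no arbitrage — every cycle loses value.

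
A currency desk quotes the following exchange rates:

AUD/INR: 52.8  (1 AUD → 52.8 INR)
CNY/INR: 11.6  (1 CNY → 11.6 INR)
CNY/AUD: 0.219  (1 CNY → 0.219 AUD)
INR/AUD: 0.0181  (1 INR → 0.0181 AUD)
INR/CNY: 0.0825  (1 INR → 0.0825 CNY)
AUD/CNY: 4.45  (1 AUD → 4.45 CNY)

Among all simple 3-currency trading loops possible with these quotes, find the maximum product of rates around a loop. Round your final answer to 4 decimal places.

0.9540

CNY→AUD→INR→CNY: 0.219 × 52.8 × 0.0825 = 0.95396
CNY→INR→AUD→CNY: 11.6 × 0.0181 × 4.45 = 0.93432
Maximum is CNY→AUD→INR→CNY at 0.9540; no arbitrage — every cycle loses value.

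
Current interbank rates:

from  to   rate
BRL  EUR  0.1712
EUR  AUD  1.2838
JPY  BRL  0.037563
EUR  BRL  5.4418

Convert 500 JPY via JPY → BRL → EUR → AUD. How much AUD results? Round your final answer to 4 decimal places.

500 JPY × 0.037563 = 18.7815 BRL
18.7815 BRL × 0.1712 = 3.2153928 EUR
3.2153928 EUR × 1.2838 = 4.12792127664 AUD

4.1279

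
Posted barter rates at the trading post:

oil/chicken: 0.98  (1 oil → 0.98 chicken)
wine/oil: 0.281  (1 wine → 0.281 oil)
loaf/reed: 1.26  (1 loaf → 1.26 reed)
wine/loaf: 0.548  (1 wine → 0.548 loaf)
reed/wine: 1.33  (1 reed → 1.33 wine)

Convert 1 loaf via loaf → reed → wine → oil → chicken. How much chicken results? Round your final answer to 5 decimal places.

1 loaf × 1.26 = 1.26 reed
1.26 reed × 1.33 = 1.6758 wine
1.6758 wine × 0.281 = 0.4708998 oil
0.4708998 oil × 0.98 = 0.461481804 chicken

0.46148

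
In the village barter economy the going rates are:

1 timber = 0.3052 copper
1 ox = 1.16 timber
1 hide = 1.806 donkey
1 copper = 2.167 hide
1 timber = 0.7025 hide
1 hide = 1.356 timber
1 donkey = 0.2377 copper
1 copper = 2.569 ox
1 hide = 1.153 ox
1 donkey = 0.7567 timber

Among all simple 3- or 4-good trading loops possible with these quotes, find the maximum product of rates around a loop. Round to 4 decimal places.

hide→donkey→timber→hide: 1.806 × 0.7567 × 0.7025 = 0.96004
ox→timber→hide→ox: 1.16 × 0.7025 × 1.153 = 0.93958
hide→donkey→copper→hide: 1.806 × 0.2377 × 2.167 = 0.93026
ox→timber→copper→ox: 1.16 × 0.3052 × 2.569 = 0.90951
hide→donkey→timber→copper→hide: 1.806 × 0.7567 × 0.3052 × 2.167 = 0.90383
hide→timber→copper→hide: 1.356 × 0.3052 × 2.167 = 0.89682
ox→timber→copper→hide→ox: 1.16 × 0.3052 × 2.167 × 1.153 = 0.88457
Maximum is hide→donkey→timber→hide at 0.9600; no arbitrage — every cycle loses value.

0.9600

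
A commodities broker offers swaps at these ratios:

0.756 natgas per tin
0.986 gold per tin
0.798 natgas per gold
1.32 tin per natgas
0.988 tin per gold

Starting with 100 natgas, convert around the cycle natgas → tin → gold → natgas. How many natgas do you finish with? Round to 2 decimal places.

100 natgas × 1.32 = 132 tin
132 tin × 0.986 = 130.152 gold
130.152 gold × 0.798 = 103.861296 natgas

103.86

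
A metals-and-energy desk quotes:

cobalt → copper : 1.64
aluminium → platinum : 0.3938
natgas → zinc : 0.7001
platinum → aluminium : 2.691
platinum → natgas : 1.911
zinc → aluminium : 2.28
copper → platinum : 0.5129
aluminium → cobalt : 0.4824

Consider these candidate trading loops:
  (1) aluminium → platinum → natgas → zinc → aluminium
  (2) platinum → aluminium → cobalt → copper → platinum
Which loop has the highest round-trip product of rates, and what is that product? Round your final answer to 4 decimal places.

(1) 0.3938 × 1.911 × 0.7001 × 2.28 = 1.20124
(2) 2.691 × 0.4824 × 1.64 × 0.5129 = 1.09194
Highest is cycle (1) at 1.2012 (>1, arbitrage).

1.2012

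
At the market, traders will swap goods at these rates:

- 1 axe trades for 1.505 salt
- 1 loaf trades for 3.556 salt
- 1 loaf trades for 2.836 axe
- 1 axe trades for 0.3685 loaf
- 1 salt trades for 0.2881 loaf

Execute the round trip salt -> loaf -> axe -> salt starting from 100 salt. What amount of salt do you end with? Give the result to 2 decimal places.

122.97

100 salt × 0.2881 = 28.81 loaf
28.81 loaf × 2.836 = 81.70516 axe
81.70516 axe × 1.505 = 122.9662658 salt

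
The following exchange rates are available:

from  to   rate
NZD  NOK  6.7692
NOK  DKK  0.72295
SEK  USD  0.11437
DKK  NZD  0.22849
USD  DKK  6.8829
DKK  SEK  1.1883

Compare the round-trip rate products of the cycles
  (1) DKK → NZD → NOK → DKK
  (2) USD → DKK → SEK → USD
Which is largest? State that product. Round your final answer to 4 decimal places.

1.1182

(1) 0.22849 × 6.7692 × 0.72295 = 1.11818
(2) 6.8829 × 1.1883 × 0.11437 = 0.93543
Highest is cycle (1) at 1.1182 (>1, arbitrage).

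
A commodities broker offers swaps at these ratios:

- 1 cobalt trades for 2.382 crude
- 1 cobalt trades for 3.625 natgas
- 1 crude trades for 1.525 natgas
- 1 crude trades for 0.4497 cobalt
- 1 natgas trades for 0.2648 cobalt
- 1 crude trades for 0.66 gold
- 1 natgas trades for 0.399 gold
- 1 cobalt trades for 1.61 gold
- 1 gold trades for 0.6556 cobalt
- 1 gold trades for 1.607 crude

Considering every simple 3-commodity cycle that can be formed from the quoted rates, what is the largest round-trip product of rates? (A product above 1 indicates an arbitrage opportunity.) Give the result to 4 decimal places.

1.1635

crude→cobalt→gold→crude: 0.4497 × 1.61 × 1.607 = 1.16350
crude→gold→cobalt→crude: 0.66 × 0.6556 × 2.382 = 1.03068
crude→natgas→gold→crude: 1.525 × 0.399 × 1.607 = 0.97782
crude→natgas→cobalt→crude: 1.525 × 0.2648 × 2.382 = 0.96190
cobalt→natgas→gold→cobalt: 3.625 × 0.399 × 0.6556 = 0.94824
Maximum is crude→cobalt→gold→crude at 1.1635; arbitrage exists.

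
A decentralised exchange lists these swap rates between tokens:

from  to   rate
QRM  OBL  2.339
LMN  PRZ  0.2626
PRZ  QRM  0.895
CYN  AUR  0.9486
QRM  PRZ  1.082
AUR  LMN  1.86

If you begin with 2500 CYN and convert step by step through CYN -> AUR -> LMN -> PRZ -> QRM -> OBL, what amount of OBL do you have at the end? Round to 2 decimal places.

2500 CYN × 0.9486 = 2371.5 AUR
2371.5 AUR × 1.86 = 4410.99 LMN
4410.99 LMN × 0.2626 = 1158.325974 PRZ
1158.325974 PRZ × 0.895 = 1036.70174673 QRM
1036.70174673 QRM × 2.339 = 2424.84538560147 OBL

2424.85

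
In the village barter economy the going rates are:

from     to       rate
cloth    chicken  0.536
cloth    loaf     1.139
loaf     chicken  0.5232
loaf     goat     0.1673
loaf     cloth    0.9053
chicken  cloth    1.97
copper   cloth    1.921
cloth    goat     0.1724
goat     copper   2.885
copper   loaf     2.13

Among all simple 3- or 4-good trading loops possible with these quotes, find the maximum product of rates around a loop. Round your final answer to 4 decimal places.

chicken→cloth→loaf→chicken: 1.97 × 1.139 × 0.5232 = 1.17397
goat→copper→cloth→loaf→goat: 2.885 × 1.921 × 1.139 × 0.1673 = 1.05607
goat→copper→loaf→goat: 2.885 × 2.13 × 0.1673 = 1.02807
goat→copper→loaf→cloth→goat: 2.885 × 2.13 × 0.9053 × 0.1724 = 0.95908
goat→copper→cloth→goat: 2.885 × 1.921 × 0.1724 = 0.95546
Maximum is chicken→cloth→loaf→chicken at 1.1740; arbitrage exists.

1.1740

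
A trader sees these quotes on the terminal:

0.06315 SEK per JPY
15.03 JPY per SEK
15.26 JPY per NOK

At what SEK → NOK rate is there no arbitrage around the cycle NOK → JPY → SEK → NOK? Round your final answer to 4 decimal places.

1.0377

Known legs of the cycle: 15.26 × 0.06315 = 0.963669
For no arbitrage the full-cycle product must be 1, so the missing rate is 1 / 0.963669 ≈ 1.037701.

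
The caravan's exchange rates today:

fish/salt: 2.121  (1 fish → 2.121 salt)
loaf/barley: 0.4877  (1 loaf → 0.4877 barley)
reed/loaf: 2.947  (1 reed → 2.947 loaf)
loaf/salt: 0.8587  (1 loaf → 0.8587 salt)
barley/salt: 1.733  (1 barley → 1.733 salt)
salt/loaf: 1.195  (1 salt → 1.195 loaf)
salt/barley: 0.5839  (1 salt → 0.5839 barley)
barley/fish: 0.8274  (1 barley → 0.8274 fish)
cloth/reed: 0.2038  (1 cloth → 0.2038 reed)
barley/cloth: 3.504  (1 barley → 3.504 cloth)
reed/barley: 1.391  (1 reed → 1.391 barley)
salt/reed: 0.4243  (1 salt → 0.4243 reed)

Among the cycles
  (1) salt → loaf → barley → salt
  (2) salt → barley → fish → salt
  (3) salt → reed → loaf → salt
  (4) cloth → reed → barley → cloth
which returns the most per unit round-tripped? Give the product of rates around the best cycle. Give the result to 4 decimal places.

1.0737

(1) 1.195 × 0.4877 × 1.733 = 1.00999
(2) 0.5839 × 0.8274 × 2.121 = 1.02470
(3) 0.4243 × 2.947 × 0.8587 = 1.07373
(4) 0.2038 × 1.391 × 3.504 = 0.99333
Highest is cycle (3) at 1.0737 (>1, arbitrage).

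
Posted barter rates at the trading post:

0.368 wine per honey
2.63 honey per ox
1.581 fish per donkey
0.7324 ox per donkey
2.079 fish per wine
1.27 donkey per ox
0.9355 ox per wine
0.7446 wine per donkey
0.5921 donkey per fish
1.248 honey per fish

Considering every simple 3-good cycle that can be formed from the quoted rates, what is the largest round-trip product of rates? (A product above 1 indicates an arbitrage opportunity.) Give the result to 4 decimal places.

0.9548

honey→wine→fish→honey: 0.368 × 2.079 × 1.248 = 0.95481
donkey→wine→fish→donkey: 0.7446 × 2.079 × 0.5921 = 0.91658
honey→wine→ox→honey: 0.368 × 0.9355 × 2.63 = 0.90541
ox→donkey→wine→ox: 1.27 × 0.7446 × 0.9355 = 0.88465
Maximum is honey→wine→fish→honey at 0.9548; no arbitrage — every cycle loses value.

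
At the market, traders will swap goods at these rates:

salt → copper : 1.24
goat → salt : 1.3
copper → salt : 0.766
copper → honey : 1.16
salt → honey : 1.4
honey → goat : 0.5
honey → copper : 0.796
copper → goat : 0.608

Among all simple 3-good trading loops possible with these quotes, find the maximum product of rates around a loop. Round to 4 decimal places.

goat→salt→copper→goat: 1.3 × 1.24 × 0.608 = 0.98010
goat→salt→honey→goat: 1.3 × 1.4 × 0.5 = 0.91000
honey→copper→salt→honey: 0.796 × 0.766 × 1.4 = 0.85363
Maximum is goat→salt→copper→goat at 0.9801; no arbitrage — every cycle loses value.

0.9801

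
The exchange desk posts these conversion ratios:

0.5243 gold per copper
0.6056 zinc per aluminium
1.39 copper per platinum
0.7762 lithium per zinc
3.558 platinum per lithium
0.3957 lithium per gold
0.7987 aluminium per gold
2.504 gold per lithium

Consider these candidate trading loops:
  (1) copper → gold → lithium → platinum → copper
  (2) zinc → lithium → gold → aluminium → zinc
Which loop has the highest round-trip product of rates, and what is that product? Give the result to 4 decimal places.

(1) 0.5243 × 0.3957 × 3.558 × 1.39 = 1.02605
(2) 0.7762 × 2.504 × 0.7987 × 0.6056 = 0.94011
Highest is cycle (1) at 1.0260 (>1, arbitrage).

1.0260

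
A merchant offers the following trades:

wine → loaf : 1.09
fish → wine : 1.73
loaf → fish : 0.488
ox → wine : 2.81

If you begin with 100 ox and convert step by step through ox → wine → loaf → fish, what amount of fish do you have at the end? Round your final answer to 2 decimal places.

149.47

100 ox × 2.81 = 281 wine
281 wine × 1.09 = 306.29 loaf
306.29 loaf × 0.488 = 149.46952 fish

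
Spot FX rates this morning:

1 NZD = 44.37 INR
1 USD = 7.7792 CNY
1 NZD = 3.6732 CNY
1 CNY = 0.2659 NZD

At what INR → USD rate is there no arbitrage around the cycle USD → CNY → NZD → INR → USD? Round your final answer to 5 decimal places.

Known legs of the cycle: 7.7792 × 0.2659 × 44.37 = 91.7788693536
For no arbitrage the full-cycle product must be 1, so the missing rate is 1 / 91.7788693536 ≈ 0.0108958.

0.01090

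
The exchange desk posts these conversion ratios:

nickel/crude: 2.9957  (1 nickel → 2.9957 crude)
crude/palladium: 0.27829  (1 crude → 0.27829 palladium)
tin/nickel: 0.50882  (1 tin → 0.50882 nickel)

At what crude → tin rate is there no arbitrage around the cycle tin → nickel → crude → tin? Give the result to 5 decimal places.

0.65605

Known legs of the cycle: 0.50882 × 2.9957 = 1.524272074
For no arbitrage the full-cycle product must be 1, so the missing rate is 1 / 1.524272074 ≈ 0.6560509.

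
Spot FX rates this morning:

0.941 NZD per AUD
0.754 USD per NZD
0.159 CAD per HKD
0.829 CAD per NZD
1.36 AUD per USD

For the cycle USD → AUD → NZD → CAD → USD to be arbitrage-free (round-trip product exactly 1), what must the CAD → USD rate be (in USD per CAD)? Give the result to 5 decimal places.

0.94258

Known legs of the cycle: 1.36 × 0.941 × 0.829 = 1.06092104
For no arbitrage the full-cycle product must be 1, so the missing rate is 1 / 1.06092104 ≈ 0.9425772.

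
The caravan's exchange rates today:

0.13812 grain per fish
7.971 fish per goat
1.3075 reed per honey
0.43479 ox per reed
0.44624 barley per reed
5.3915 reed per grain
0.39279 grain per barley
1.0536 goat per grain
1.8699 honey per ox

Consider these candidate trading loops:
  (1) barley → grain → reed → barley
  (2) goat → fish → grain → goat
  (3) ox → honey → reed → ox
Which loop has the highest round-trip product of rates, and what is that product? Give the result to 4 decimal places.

1.1600

(1) 0.39279 × 5.3915 × 0.44624 = 0.94501
(2) 7.971 × 0.13812 × 1.0536 = 1.15997
(3) 1.8699 × 1.3075 × 0.43479 = 1.06302
Highest is cycle (2) at 1.1600 (>1, arbitrage).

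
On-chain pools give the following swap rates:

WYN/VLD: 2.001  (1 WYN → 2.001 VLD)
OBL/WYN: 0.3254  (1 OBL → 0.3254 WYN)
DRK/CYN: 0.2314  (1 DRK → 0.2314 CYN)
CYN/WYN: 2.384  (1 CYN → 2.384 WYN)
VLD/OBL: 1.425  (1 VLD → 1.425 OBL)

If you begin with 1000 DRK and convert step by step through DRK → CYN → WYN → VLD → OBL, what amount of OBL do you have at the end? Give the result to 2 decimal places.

1573.01

1000 DRK × 0.2314 = 231.4 CYN
231.4 CYN × 2.384 = 551.6576 WYN
551.6576 WYN × 2.001 = 1103.8668576 VLD
1103.8668576 VLD × 1.425 = 1573.01027208 OBL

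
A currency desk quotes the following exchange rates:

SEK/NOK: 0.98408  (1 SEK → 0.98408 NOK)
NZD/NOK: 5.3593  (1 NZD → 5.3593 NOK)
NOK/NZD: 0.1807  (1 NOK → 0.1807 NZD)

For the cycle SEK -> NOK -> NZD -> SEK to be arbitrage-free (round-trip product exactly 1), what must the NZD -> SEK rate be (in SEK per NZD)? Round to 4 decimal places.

5.6236

Known legs of the cycle: 0.98408 × 0.1807 = 0.177823256
For no arbitrage the full-cycle product must be 1, so the missing rate is 1 / 0.177823256 ≈ 5.623561.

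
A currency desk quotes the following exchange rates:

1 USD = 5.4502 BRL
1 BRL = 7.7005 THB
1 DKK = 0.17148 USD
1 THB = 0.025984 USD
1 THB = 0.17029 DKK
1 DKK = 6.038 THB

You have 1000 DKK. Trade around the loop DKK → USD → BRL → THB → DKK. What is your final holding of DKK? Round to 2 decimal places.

1000 DKK × 0.17148 = 171.48 USD
171.48 USD × 5.4502 = 934.600296 BRL
934.600296 BRL × 7.7005 = 7196.889579348 THB
7196.889579348 THB × 0.17029 = 1225.55832646717092 DKK

1225.56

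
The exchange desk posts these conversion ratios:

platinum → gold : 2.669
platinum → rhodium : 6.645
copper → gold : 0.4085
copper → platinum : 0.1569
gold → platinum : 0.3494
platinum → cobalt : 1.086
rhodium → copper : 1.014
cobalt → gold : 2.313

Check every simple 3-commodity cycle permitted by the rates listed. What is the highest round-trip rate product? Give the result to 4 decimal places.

1.0572

copper→platinum→rhodium→copper: 0.1569 × 6.645 × 1.014 = 1.05720
platinum→cobalt→gold→platinum: 1.086 × 2.313 × 0.3494 = 0.87766
Maximum is copper→platinum→rhodium→copper at 1.0572; arbitrage exists.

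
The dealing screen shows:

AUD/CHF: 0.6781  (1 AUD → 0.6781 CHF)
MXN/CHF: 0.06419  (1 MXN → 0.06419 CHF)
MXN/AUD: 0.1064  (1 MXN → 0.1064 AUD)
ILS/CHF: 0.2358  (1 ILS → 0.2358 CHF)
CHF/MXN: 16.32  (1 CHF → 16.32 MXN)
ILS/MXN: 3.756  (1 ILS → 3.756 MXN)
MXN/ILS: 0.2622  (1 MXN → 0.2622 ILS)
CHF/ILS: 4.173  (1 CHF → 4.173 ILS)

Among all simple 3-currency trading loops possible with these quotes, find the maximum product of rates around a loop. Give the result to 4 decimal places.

1.1775

AUD→CHF→MXN→AUD: 0.6781 × 16.32 × 0.1064 = 1.17749
CHF→MXN→ILS→CHF: 16.32 × 0.2622 × 0.2358 = 1.00901
CHF→ILS→MXN→CHF: 4.173 × 3.756 × 0.06419 = 1.00610
Maximum is AUD→CHF→MXN→AUD at 1.1775; arbitrage exists.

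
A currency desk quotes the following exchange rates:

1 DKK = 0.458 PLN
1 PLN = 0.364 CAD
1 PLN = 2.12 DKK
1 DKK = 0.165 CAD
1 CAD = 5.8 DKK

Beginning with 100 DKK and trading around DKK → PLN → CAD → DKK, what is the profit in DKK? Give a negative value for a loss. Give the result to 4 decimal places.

100 DKK × 0.458 = 45.8 PLN
45.8 PLN × 0.364 = 16.6712 CAD
16.6712 CAD × 5.8 = 96.69296 DKK
Net change: 96.69296 − 100 = -3.30704 DKK

-3.3070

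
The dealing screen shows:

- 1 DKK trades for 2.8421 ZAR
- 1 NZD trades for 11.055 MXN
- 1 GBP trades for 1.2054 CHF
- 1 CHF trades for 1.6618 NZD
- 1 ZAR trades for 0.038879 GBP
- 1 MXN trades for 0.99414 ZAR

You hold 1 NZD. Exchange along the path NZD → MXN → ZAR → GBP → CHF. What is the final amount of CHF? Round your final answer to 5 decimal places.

1 NZD × 11.055 = 11.055 MXN
11.055 MXN × 0.99414 = 10.9902177 ZAR
10.9902177 ZAR × 0.038879 = 0.4272886739583 GBP
0.4272886739583 GBP × 1.2054 = 0.51505376758933482 CHF

0.51505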